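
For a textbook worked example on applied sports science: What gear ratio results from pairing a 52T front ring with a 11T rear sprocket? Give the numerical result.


GR = front_teeth / rear_teeth
GR = 52 / 11
GR = 4.7273

4.7273


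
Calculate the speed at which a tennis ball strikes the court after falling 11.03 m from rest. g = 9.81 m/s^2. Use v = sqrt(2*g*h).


v = sqrt(2 * g * h)
v = sqrt(2 * 9.81 * 11.03)
v = sqrt(216.4086) = 14.7108 m/s

14.7108 m/s


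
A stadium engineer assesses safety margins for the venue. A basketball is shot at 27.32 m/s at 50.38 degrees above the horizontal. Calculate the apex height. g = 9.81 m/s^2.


H = (v*sin(theta))^2 / (2*g)
vy = v*sin(theta) = 27.32 * sin(50.38 deg) = 21.0443 m/s
H = vy^2 / (2*g) = 442.8643 / (2*9.81)
H = 442.8643 / 19.62 = 22.5721 m

22.5721 m


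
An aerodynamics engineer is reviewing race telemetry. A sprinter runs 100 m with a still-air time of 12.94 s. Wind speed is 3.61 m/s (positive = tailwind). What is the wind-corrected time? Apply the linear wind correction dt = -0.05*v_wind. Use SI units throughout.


dt = -0.05 * v_wind = -0.05 * 3.61 = -0.1805 s
t_corrected = t_still + dt = 12.94 + (-0.1805)
t_corrected = 12.7595 s

12.7595 s


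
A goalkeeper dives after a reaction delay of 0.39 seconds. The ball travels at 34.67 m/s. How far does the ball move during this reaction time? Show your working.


d = v * t
d = 34.67 * 0.39
d = 13.5213 m

13.5213 m


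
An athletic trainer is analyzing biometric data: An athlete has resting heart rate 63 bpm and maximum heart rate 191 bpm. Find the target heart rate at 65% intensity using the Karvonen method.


Target = HRrest + pct*(HRmax - HRrest)
Heart rate reserve = HRmax - HRrest = 191 - 63 = 128 bpm
Fraction = 65% = 0.65
Target = 63 + 0.65 * 128
Target = 63 + 83.2 = 146.2 bpm

146.2 bpm


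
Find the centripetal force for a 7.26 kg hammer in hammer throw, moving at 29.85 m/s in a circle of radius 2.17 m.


Fc = m * v^2 / r
v^2 = 29.85^2 = 891.0225
Fc = 7.26 * 891.0225 / 2.17
Fc = 6468.8233 / 2.17 = 2981.0246 N

2981.0246 N


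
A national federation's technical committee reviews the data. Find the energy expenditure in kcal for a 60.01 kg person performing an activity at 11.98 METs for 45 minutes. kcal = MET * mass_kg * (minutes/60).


kcal = MET * mass * time_hr
Convert time: 45 min = 0.75 hr
kcal = 11.98 * 60.01 * 0.75
kcal = 539.1898 kcal

539.1898 kcal


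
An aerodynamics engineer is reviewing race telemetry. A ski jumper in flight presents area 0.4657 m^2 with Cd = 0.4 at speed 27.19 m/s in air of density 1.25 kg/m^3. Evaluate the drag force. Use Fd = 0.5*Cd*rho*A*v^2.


Fd = 0.5 * Cd * rho * A * v^2
Fd = 0.5 * 0.4 * 1.25 * 0.4657 * 27.19^2
v^2 = 739.2961
Fd = 0.5 * 0.4 * 1.25 * 0.4657 * 739.2961 = 86.0725 N

86.0725 N


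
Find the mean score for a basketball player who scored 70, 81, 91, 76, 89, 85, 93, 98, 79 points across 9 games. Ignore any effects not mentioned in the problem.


Average = sum / n
Sum = 762
Average = 762 / 9 = 84.6667

84.6667


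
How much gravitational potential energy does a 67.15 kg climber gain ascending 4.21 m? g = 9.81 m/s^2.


PE = m * g * h
PE = 67.15 * 9.81 * 4.21
PE = 658.7415 * 4.21 = 2773.3017 J

2773.3017 J


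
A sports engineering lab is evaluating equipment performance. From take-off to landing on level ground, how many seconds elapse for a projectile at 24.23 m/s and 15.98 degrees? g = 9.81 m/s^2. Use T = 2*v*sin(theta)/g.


T = 2*v*sin(theta)/g
sin(theta) = sin(15.98 deg) = 0.2753
T = 2*24.23*0.2753 / 9.81
T = 13.3411 / 9.81 = 1.36 s

1.36 s


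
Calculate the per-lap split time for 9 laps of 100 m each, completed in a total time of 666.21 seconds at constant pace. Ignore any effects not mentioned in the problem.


Split time = total_time / n_laps = 666.21 / 9
Split time = 74.0233 s per lap

74.0233 s


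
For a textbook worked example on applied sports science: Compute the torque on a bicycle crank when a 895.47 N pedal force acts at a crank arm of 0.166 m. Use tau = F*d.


tau = F * d
tau = 895.47 * 0.166
tau = 148.648 N*m

148.648 N*m


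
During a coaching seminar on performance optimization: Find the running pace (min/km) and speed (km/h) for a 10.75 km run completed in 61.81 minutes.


Pace = time / distance = 61.81 min / 10.75 km = 5.7498 min/km
Speed = distance / time_in_hours = 10.75 / 1.0302 hr
Speed = 10.4352 km/h

5.7498 min/km, 10.4352 km/h


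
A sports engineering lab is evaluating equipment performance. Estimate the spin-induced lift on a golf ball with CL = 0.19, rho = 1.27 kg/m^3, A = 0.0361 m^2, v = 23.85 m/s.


FM = 0.5 * CL * rho * A * v^2
FM = 0.5 * 0.19 * 1.27 * 0.0361 * 23.85^2
v^2 = 568.8225
FM = 0.5 * 0.19 * 1.27 * 0.0361 * 568.8225 = 2.4775 N

2.4775 N


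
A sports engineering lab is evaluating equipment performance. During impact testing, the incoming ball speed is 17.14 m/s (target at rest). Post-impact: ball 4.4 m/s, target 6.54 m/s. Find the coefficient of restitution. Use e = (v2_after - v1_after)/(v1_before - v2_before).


e = (v2_after - v1_after) / (v1_before - v2_before)
Numerator = 6.54 - 4.4 = 2.14
Denominator = 17.14 - 0 = 17.14
e = 2.14 / 17.14 = 0.1249

0.1249


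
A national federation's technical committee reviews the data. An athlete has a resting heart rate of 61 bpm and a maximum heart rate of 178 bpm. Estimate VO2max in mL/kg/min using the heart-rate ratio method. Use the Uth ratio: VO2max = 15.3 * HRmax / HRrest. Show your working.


VO2max = 15.3 * HRmax / HRrest
VO2max = 15.3 * 178 / 61
VO2max = 2723.4 / 61 = 44.6459 mL/kg/min

44.6459 mL/kg/min


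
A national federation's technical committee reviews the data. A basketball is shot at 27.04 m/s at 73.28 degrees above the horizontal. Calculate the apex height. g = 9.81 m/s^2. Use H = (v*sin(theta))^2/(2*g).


H = (v*sin(theta))^2 / (2*g)
vy = v*sin(theta) = 27.04 * sin(73.28 deg) = 25.8968 m/s
H = vy^2 / (2*g) = 670.6446 / (2*9.81)
H = 670.6446 / 19.62 = 34.1817 m

34.1817 m


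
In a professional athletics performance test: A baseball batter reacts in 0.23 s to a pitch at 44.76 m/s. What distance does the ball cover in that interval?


d = v * t
d = 44.76 * 0.23
d = 10.2948 m

10.2948 m


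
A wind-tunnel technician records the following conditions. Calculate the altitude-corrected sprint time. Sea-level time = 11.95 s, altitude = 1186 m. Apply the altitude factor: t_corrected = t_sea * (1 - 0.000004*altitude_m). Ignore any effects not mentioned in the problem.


Correction factor = 1 - 0.000004 * 1186 = 0.995256
t_corrected = t_sea * factor = 11.95 * 0.995256
t_corrected = 11.8933 s

11.8933 s


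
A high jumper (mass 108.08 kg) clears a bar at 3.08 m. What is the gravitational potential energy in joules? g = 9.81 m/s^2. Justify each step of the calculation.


PE = m * g * h
PE = 108.08 * 9.81 * 3.08
PE = 1060.2648 * 3.08 = 3265.6156 J

3265.6156 J


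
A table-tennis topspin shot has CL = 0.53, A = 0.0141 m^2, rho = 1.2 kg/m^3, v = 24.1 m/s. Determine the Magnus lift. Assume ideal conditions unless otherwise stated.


FM = 0.5 * CL * rho * A * v^2
FM = 0.5 * 0.53 * 1.2 * 0.0141 * 24.1^2
v^2 = 580.81
FM = 0.5 * 0.53 * 1.2 * 0.0141 * 580.81 = 2.6042 N

2.6042 N


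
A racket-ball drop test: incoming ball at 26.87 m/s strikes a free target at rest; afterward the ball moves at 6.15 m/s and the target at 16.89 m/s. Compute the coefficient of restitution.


e = (v2_after - v1_after) / (v1_before - v2_before)
Numerator = 16.89 - 6.15 = 10.74
Denominator = 26.87 - 0 = 26.87
e = 10.74 / 26.87 = 0.3997

0.3997


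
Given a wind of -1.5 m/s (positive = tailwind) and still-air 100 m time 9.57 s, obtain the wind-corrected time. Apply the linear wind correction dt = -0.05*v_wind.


dt = -0.05 * v_wind = -0.05 * -1.5 = 0.075 s
t_corrected = t_still + dt = 9.57 + (0.075)
t_corrected = 9.645 s

9.645 s


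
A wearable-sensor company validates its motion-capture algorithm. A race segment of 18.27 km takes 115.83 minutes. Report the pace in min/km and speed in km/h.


Pace = time / distance = 115.83 min / 18.27 km = 6.3399 min/km
Speed = distance / time_in_hours = 18.27 / 1.9305 hr
Speed = 9.4639 km/h

6.3399 min/km, 9.4639 km/h


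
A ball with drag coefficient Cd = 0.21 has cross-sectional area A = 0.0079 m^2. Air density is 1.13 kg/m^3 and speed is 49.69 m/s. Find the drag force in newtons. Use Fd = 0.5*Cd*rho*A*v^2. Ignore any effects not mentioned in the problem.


Fd = 0.5 * Cd * rho * A * v^2
Fd = 0.5 * 0.21 * 1.13 * 0.0079 * 49.69^2
v^2 = 2469.0961
Fd = 0.5 * 0.21 * 1.13 * 0.0079 * 2469.0961 = 2.3144 N

2.3144 N


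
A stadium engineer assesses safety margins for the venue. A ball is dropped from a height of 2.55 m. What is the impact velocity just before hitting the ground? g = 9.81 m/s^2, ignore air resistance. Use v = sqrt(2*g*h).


v = sqrt(2 * g * h)
v = sqrt(2 * 9.81 * 2.55)
v = sqrt(50.031) = 7.0733 m/s

7.0733 m/s


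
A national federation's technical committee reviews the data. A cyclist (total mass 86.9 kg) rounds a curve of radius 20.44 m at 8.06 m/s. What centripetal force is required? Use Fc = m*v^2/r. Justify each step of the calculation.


Fc = m * v^2 / r
v^2 = 8.06^2 = 64.9636
Fc = 86.9 * 64.9636 / 20.44
Fc = 5645.3368 / 20.44 = 276.1906 N

276.1906 N


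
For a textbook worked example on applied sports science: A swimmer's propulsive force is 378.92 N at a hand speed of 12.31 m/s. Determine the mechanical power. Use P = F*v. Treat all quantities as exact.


P = F * v
P = 378.92 * 12.31
P = 4664.5052 W

4664.5052 W


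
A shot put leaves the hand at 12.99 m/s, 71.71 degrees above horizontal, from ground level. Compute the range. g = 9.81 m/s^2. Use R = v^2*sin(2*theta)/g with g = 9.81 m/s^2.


R = v^2 * sin(2*theta) / g
Convert angle to radians: theta = 71.71 deg = 1.2516 rad
sin(2*theta) = sin(2.5032) = 0.5959
R = 12.99^2 * 0.5959 / 9.81
R = 168.7401 * 0.5959 / 9.81 = 10.2507 m

10.2507 m


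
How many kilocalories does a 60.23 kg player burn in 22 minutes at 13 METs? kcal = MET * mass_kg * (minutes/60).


kcal = MET * mass * time_hr
Convert time: 22 min = 0.3667 hr
kcal = 13 * 60.23 * 0.3667
kcal = 287.0963 kcal

287.0963 kcal


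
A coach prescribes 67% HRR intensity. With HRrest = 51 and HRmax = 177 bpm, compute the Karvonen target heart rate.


Target = HRrest + pct*(HRmax - HRrest)
Heart rate reserve = HRmax - HRrest = 177 - 51 = 126 bpm
Fraction = 67% = 0.67
Target = 51 + 0.67 * 126
Target = 51 + 84.42 = 135.42 bpm

135.42 bpm


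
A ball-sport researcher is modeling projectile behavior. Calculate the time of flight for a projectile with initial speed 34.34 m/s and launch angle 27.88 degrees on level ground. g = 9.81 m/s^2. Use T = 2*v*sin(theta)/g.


T = 2*v*sin(theta)/g
sin(theta) = sin(27.88 deg) = 0.4676
T = 2*34.34*0.4676 / 9.81
T = 32.1162 / 9.81 = 3.2738 s

3.2738 s


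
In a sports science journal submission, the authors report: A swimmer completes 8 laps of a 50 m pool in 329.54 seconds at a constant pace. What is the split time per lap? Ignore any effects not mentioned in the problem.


Split time = total_time / n_laps = 329.54 / 8
Split time = 41.1925 s per lap

41.1925 s


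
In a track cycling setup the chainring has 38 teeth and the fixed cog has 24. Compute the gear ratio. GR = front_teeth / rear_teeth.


GR = front_teeth / rear_teeth
GR = 38 / 24
GR = 1.5833

1.5833


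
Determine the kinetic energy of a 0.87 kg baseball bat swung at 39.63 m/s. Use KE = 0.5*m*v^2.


KE = 0.5 * m * v^2
KE = 0.5 * 0.87 * 39.63^2
KE = 0.5 * 0.87 * 1570.5369 = 683.1836 J

683.1836 J


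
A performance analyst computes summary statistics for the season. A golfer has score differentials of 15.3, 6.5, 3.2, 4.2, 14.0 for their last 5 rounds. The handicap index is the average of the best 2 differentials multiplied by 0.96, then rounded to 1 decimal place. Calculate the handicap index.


All differentials: 15.3, 6.5, 3.2, 4.2, 14.0
Sorted: 3.2, 4.2, 6.5, 14.0, 15.3
Best 2: 3.2, 4.2
Average of best = 7.4 / 2 = 3.7
Raw index = 3.7 * 0.96 = 3.552
Handicap index = round(3.552, 1) = 3.6

3.6


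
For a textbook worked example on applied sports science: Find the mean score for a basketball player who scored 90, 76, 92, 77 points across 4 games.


Average = sum / n
Sum = 335
Average = 335 / 4 = 83.75

83.75


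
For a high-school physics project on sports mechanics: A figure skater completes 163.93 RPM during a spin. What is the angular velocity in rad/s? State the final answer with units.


omega = RPM * 2 * pi / 60
omega = 163.93 * 2 * 3.14159 / 60
omega = 1030.0026 / 60 = 17.1667 rad/s

17.1667 rad/s


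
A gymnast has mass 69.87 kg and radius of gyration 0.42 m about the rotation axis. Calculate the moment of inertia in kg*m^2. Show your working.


I = m * k^2
I = 69.87 * 0.42^2
I = 69.87 * 0.1764 = 12.3251 kg*m^2

12.3251 kg*m^2


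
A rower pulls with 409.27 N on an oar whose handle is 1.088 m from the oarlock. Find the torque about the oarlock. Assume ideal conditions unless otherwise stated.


tau = F * d
tau = 409.27 * 1.088
tau = 445.2858 N*m

445.2858 N*m


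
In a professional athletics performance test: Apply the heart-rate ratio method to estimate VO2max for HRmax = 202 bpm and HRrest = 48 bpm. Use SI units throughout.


VO2max = 15.3 * HRmax / HRrest
VO2max = 15.3 * 202 / 48
VO2max = 3090.6 / 48 = 64.3875 mL/kg/min

64.3875 mL/kg/min


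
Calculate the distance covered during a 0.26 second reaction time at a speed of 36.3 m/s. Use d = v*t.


d = v * t
d = 36.3 * 0.26
d = 9.438 m

9.438 m


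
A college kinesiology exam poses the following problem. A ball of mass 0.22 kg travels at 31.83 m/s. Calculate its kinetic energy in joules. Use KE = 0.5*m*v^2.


KE = 0.5 * m * v^2
KE = 0.5 * 0.22 * 31.83^2
KE = 0.5 * 0.22 * 1013.1489 = 111.4464 J

111.4464 J


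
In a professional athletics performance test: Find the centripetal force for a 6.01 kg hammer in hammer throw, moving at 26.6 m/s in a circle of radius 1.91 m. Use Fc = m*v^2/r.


Fc = m * v^2 / r
v^2 = 26.6^2 = 707.56
Fc = 6.01 * 707.56 / 1.91
Fc = 4252.4356 / 1.91 = 2226.4061 N

2226.4061 N


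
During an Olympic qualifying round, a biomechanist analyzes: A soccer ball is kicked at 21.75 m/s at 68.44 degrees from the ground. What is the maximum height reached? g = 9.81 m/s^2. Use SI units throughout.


H = (v*sin(theta))^2 / (2*g)
vy = v*sin(theta) = 21.75 * sin(68.44 deg) = 20.2282 m/s
H = vy^2 / (2*g) = 409.181 / (2*9.81)
H = 409.181 / 19.62 = 20.8553 m

20.8553 m


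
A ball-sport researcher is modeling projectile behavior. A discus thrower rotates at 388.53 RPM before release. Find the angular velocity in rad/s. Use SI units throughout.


omega = RPM * 2 * pi / 60
omega = 388.53 * 2 * 3.14159 / 60
omega = 2441.206 / 60 = 40.6868 rad/s

40.6868 rad/s


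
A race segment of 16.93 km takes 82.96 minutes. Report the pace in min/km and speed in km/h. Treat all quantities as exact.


Pace = time / distance = 82.96 min / 16.93 km = 4.9002 min/km
Speed = distance / time_in_hours = 16.93 / 1.3827 hr
Speed = 12.2445 km/h

4.9002 min/km, 12.2445 km/h


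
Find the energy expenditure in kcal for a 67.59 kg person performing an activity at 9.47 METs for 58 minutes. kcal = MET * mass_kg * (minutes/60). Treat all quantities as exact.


kcal = MET * mass * time_hr
Convert time: 58 min = 0.9667 hr
kcal = 9.47 * 67.59 * 0.9667
kcal = 618.7414 kcal

618.7414 kcal


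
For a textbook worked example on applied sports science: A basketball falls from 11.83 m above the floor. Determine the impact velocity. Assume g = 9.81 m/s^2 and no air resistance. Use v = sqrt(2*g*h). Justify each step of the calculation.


v = sqrt(2 * g * h)
v = sqrt(2 * 9.81 * 11.83)
v = sqrt(232.1046) = 15.235 m/s

15.235 m/s


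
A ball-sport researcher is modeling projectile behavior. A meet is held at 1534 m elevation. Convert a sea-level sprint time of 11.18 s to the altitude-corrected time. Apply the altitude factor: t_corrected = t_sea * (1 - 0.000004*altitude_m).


Correction factor = 1 - 0.000004 * 1534 = 0.993864
t_corrected = t_sea * factor = 11.18 * 0.993864
t_corrected = 11.1114 s

11.1114 s


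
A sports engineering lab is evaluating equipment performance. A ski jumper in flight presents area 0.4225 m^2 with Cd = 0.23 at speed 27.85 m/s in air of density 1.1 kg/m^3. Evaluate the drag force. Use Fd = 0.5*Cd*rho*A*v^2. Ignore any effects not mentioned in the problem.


Fd = 0.5 * Cd * rho * A * v^2
Fd = 0.5 * 0.23 * 1.1 * 0.4225 * 27.85^2
v^2 = 775.6225
Fd = 0.5 * 0.23 * 1.1 * 0.4225 * 775.6225 = 41.4541 N

41.4541 N


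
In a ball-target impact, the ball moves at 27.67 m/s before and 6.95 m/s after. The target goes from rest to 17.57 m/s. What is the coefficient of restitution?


e = (v2_after - v1_after) / (v1_before - v2_before)
Numerator = 17.57 - 6.95 = 10.62
Denominator = 27.67 - 0 = 27.67
e = 10.62 / 27.67 = 0.3838

0.3838


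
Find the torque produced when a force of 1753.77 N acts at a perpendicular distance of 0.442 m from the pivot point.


tau = F * d
tau = 1753.77 * 0.442
tau = 775.1663 N*m

775.1663 N*m


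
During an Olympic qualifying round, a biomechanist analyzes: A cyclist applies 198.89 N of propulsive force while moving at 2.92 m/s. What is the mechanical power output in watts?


P = F * v
P = 198.89 * 2.92
P = 580.7588 W

580.7588 W


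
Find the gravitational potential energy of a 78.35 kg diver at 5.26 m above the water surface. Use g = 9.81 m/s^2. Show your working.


PE = m * g * h
PE = 78.35 * 9.81 * 5.26
PE = 768.6135 * 5.26 = 4042.907 J

4042.907 J


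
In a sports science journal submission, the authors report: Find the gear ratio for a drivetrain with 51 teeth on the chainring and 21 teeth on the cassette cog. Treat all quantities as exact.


GR = front_teeth / rear_teeth
GR = 51 / 21
GR = 2.4286

2.4286


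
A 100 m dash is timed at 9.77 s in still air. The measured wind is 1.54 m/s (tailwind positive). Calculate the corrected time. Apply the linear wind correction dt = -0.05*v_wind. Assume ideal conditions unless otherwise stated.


dt = -0.05 * v_wind = -0.05 * 1.54 = -0.077 s
t_corrected = t_still + dt = 9.77 + (-0.077)
t_corrected = 9.693 s

9.693 s


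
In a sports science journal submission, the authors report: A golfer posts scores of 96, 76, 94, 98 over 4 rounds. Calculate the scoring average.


Average = sum / n
Sum = 364
Average = 364 / 4 = 91

91


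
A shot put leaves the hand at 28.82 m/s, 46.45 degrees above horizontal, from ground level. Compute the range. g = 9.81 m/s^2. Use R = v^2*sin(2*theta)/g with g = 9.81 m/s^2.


R = v^2 * sin(2*theta) / g
Convert angle to radians: theta = 46.45 deg = 0.8107 rad
sin(2*theta) = sin(1.6214) = 0.9987
R = 28.82^2 * 0.9987 / 9.81
R = 830.5924 * 0.9987 / 9.81 = 84.5595 m

84.5595 m


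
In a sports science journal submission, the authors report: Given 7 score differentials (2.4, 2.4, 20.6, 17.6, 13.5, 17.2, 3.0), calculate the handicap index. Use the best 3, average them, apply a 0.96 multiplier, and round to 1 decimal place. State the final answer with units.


All differentials: 2.4, 2.4, 20.6, 17.6, 13.5, 17.2, 3.0
Sorted: 2.4, 2.4, 3.0, 13.5, 17.2, 17.6, 20.6
Best 3: 2.4, 2.4, 3.0
Average of best = 7.8 / 3 = 2.6
Raw index = 2.6 * 0.96 = 2.496
Handicap index = round(2.496, 1) = 2.5

2.5


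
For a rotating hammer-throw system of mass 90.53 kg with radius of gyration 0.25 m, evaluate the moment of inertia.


I = m * k^2
I = 90.53 * 0.25^2
I = 90.53 * 0.0625 = 5.6581 kg*m^2

5.6581 kg*m^2


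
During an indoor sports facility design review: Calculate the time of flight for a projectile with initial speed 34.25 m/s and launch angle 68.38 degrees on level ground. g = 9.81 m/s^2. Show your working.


T = 2*v*sin(theta)/g
sin(theta) = sin(68.38 deg) = 0.9296
T = 2*34.25*0.9296 / 9.81
T = 63.6809 / 9.81 = 6.4914 s

6.4914 s


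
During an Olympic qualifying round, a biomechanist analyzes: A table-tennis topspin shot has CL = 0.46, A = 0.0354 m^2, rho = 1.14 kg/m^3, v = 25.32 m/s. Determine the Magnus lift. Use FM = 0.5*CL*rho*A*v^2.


FM = 0.5 * CL * rho * A * v^2
FM = 0.5 * 0.46 * 1.14 * 0.0354 * 25.32^2
v^2 = 641.1024
FM = 0.5 * 0.46 * 1.14 * 0.0354 * 641.1024 = 5.9506 N

5.9506 N


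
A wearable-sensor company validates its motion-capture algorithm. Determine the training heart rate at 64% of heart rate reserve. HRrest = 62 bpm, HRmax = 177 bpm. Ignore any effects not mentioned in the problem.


Target = HRrest + pct*(HRmax - HRrest)
Heart rate reserve = HRmax - HRrest = 177 - 62 = 115 bpm
Fraction = 64% = 0.64
Target = 62 + 0.64 * 115
Target = 62 + 73.6 = 135.6 bpm

135.6 bpm


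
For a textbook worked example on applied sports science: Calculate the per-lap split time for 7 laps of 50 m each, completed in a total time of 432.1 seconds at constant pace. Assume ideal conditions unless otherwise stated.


Split time = total_time / n_laps = 432.1 / 7
Split time = 61.7286 s per lap

61.7286 s


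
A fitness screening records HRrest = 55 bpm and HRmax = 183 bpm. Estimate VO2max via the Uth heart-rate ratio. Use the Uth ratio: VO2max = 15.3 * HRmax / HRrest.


VO2max = 15.3 * HRmax / HRrest
VO2max = 15.3 * 183 / 55
VO2max = 2799.9 / 55 = 50.9073 mL/kg/min

50.9073 mL/kg/min


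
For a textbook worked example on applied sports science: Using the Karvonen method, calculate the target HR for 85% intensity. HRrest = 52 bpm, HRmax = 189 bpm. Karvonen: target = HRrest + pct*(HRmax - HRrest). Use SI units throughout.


Target = HRrest + pct*(HRmax - HRrest)
Heart rate reserve = HRmax - HRrest = 189 - 52 = 137 bpm
Fraction = 85% = 0.85
Target = 52 + 0.85 * 137
Target = 52 + 116.45 = 168.45 bpm

168.45 bpm


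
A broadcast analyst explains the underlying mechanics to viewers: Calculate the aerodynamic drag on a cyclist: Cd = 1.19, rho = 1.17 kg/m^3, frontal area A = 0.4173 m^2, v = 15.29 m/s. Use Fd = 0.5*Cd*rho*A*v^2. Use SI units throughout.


Fd = 0.5 * Cd * rho * A * v^2
Fd = 0.5 * 1.19 * 1.17 * 0.4173 * 15.29^2
v^2 = 233.7841
Fd = 0.5 * 1.19 * 1.17 * 0.4173 * 233.7841 = 67.9151 N

67.9151 N


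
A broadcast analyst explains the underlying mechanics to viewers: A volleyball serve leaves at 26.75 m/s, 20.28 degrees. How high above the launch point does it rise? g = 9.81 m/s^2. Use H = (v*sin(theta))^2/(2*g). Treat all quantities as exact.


H = (v*sin(theta))^2 / (2*g)
vy = v*sin(theta) = 26.75 * sin(20.28 deg) = 9.2718 m/s
H = vy^2 / (2*g) = 85.9657 / (2*9.81)
H = 85.9657 / 19.62 = 4.3815 m

4.3815 m


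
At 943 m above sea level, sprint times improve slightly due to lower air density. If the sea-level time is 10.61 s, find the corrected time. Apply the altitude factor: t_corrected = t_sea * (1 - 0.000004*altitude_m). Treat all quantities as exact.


Correction factor = 1 - 0.000004 * 943 = 0.996228
t_corrected = t_sea * factor = 10.61 * 0.996228
t_corrected = 10.57 s

10.57 s


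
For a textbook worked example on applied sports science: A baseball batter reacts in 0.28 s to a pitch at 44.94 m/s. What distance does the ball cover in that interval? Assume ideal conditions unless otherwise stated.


d = v * t
d = 44.94 * 0.28
d = 12.5832 m

12.5832 m


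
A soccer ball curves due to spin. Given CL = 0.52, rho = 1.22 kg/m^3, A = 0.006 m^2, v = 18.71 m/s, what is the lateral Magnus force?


FM = 0.5 * CL * rho * A * v^2
FM = 0.5 * 0.52 * 1.22 * 0.006 * 18.71^2
v^2 = 350.0641
FM = 0.5 * 0.52 * 1.22 * 0.006 * 350.0641 = 0.6662 N

0.6662 N


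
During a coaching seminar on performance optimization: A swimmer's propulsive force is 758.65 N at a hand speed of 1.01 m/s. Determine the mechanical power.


P = F * v
P = 758.65 * 1.01
P = 766.2365 W

766.2365 W


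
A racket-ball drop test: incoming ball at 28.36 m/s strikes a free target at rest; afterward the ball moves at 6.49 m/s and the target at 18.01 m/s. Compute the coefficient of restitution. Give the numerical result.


e = (v2_after - v1_after) / (v1_before - v2_before)
Numerator = 18.01 - 6.49 = 11.52
Denominator = 28.36 - 0 = 28.36
e = 11.52 / 28.36 = 0.4062

0.4062


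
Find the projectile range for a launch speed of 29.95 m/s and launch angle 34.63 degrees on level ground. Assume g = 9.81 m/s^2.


R = v^2 * sin(2*theta) / g
Convert angle to radians: theta = 34.63 deg = 0.6044 rad
sin(2*theta) = sin(1.2088) = 0.9352
R = 29.95^2 * 0.9352 / 9.81
R = 897.0025 * 0.9352 / 9.81 = 85.5121 m

85.5121 m


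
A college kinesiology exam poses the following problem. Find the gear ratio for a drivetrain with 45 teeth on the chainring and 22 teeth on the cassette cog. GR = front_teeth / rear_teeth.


GR = front_teeth / rear_teeth
GR = 45 / 22
GR = 2.0455

2.0455


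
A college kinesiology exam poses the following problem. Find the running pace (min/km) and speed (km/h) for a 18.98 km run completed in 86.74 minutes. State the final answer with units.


Pace = time / distance = 86.74 min / 18.98 km = 4.5701 min/km
Speed = distance / time_in_hours = 18.98 / 1.4457 hr
Speed = 13.1289 km/h

4.5701 min/km, 13.1289 km/h


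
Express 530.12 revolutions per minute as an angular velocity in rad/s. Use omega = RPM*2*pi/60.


omega = RPM * 2 * pi / 60
omega = 530.12 * 2 * 3.14159 / 60
omega = 3330.8422 / 60 = 55.514 rad/s

55.514 rad/s


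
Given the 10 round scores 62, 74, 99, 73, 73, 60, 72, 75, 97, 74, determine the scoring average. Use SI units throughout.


Average = sum / n
Sum = 759
Average = 759 / 10 = 75.9

75.9


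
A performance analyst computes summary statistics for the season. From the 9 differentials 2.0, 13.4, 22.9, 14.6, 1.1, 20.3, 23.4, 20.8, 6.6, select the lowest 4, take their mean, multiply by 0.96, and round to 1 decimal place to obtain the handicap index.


All differentials: 2.0, 13.4, 22.9, 14.6, 1.1, 20.3, 23.4, 20.8, 6.6
Sorted: 1.1, 2.0, 6.6, 13.4, 14.6, 20.3, 20.8, 22.9, 23.4
Best 4: 1.1, 2.0, 6.6, 13.4
Average of best = 23.1 / 4 = 5.775
Raw index = 5.775 * 0.96 = 5.544
Handicap index = round(5.544, 1) = 5.5

5.5


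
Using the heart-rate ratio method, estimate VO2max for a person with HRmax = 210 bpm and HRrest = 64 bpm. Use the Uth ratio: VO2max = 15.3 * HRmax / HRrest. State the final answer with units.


VO2max = 15.3 * HRmax / HRrest
VO2max = 15.3 * 210 / 64
VO2max = 3213 / 64 = 50.2031 mL/kg/min

50.2031 mL/kg/min


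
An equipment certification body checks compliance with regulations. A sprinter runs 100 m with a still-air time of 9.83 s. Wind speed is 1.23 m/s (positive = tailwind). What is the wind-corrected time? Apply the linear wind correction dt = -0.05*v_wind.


dt = -0.05 * v_wind = -0.05 * 1.23 = -0.0615 s
t_corrected = t_still + dt = 9.83 + (-0.0615)
t_corrected = 9.7685 s

9.7685 s


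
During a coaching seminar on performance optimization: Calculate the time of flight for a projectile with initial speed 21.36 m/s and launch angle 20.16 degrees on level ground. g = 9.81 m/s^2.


T = 2*v*sin(theta)/g
sin(theta) = sin(20.16 deg) = 0.3446
T = 2*21.36*0.3446 / 9.81
T = 14.7231 / 9.81 = 1.5008 s

1.5008 s


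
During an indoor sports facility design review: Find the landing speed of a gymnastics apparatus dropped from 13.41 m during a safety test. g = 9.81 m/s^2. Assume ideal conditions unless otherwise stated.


v = sqrt(2 * g * h)
v = sqrt(2 * 9.81 * 13.41)
v = sqrt(263.1042) = 16.2205 m/s

16.2205 m/s


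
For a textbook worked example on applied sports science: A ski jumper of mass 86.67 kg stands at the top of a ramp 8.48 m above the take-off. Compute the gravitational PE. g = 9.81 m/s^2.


PE = m * g * h
PE = 86.67 * 9.81 * 8.48
PE = 850.2327 * 8.48 = 7209.9733 J

7209.9733 J


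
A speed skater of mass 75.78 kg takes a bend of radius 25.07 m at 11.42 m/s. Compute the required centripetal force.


Fc = m * v^2 / r
v^2 = 11.42^2 = 130.4164
Fc = 75.78 * 130.4164 / 25.07
Fc = 9882.9548 / 25.07 = 394.2144 N

394.2144 N


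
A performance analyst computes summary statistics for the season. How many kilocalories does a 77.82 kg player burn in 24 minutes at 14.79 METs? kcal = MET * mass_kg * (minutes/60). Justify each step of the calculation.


kcal = MET * mass * time_hr
Convert time: 24 min = 0.4 hr
kcal = 14.79 * 77.82 * 0.4
kcal = 460.3831 kcal

460.3831 kcal


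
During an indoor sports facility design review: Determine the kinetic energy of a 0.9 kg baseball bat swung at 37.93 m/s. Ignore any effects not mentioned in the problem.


KE = 0.5 * m * v^2
KE = 0.5 * 0.9 * 37.93^2
KE = 0.5 * 0.9 * 1438.6849 = 647.4082 J

647.4082 J


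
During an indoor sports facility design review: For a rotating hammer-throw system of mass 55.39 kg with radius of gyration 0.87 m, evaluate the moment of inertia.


I = m * k^2
I = 55.39 * 0.87^2
I = 55.39 * 0.7569 = 41.9247 kg*m^2

41.9247 kg*m^2


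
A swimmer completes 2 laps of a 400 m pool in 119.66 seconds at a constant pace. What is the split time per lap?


Split time = total_time / n_laps = 119.66 / 2
Split time = 59.83 s per lap

59.83 s


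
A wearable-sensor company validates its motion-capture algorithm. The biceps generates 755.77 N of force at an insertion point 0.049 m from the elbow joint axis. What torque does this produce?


tau = F * d
tau = 755.77 * 0.049
tau = 37.0327 N*m

37.0327 N*m


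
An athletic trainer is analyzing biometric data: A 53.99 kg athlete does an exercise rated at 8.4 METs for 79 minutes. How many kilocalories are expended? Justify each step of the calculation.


kcal = MET * mass * time_hr
Convert time: 79 min = 1.3167 hr
kcal = 8.4 * 53.99 * 1.3167
kcal = 597.1294 kcal

597.1294 kcal


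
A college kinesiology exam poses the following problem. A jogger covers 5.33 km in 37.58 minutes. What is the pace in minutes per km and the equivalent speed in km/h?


Pace = time / distance = 37.58 min / 5.33 km = 7.0507 min/km
Speed = distance / time_in_hours = 5.33 / 0.6263 hr
Speed = 8.5098 km/h

7.0507 min/km, 8.5098 km/h


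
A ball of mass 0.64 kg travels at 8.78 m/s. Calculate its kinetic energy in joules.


KE = 0.5 * m * v^2
KE = 0.5 * 0.64 * 8.78^2
KE = 0.5 * 0.64 * 77.0884 = 24.6683 J

24.6683 J


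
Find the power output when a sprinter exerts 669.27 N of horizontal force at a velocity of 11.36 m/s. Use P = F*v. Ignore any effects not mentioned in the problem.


P = F * v
P = 669.27 * 11.36
P = 7602.9072 W

7602.9072 W


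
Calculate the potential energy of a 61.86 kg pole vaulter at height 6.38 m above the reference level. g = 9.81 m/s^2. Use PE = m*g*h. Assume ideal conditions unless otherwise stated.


PE = m * g * h
PE = 61.86 * 9.81 * 6.38
PE = 606.8466 * 6.38 = 3871.6813 J

3871.6813 J


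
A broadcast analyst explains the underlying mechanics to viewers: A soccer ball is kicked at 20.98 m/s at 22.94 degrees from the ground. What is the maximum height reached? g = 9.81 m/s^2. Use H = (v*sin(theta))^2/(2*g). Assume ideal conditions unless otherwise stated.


H = (v*sin(theta))^2 / (2*g)
vy = v*sin(theta) = 20.98 * sin(22.94 deg) = 8.1773 m/s
H = vy^2 / (2*g) = 66.8684 / (2*9.81)
H = 66.8684 / 19.62 = 3.4082 m

3.4082 m


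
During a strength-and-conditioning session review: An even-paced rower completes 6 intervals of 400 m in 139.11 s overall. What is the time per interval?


Split time = total_time / n_laps = 139.11 / 6
Split time = 23.185 s per lap

23.185 s


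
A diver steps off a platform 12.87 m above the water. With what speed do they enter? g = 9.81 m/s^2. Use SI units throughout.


v = sqrt(2 * g * h)
v = sqrt(2 * 9.81 * 12.87)
v = sqrt(252.5094) = 15.8905 m/s

15.8905 m/s


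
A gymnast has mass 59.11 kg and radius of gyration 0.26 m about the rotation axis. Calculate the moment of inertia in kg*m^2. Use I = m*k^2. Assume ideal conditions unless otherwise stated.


I = m * k^2
I = 59.11 * 0.26^2
I = 59.11 * 0.0676 = 3.9958 kg*m^2

3.9958 kg*m^2


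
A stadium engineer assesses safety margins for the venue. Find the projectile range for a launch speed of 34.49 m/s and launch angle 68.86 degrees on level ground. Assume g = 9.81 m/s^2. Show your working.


R = v^2 * sin(2*theta) / g
Convert angle to radians: theta = 68.86 deg = 1.2018 rad
sin(2*theta) = sin(2.4037) = 0.6728
R = 34.49^2 * 0.6728 / 9.81
R = 1189.5601 * 0.6728 / 9.81 = 81.5782 m

81.5782 m


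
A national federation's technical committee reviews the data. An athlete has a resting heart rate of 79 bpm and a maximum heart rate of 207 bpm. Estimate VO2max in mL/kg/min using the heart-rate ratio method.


VO2max = 15.3 * HRmax / HRrest
VO2max = 15.3 * 207 / 79
VO2max = 3167.1 / 79 = 40.0899 mL/kg/min

40.0899 mL/kg/min


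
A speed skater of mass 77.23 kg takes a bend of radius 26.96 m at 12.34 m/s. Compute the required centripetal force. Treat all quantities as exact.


Fc = m * v^2 / r
v^2 = 12.34^2 = 152.2756
Fc = 77.23 * 152.2756 / 26.96
Fc = 11760.2446 / 26.96 = 436.2109 N

436.2109 N


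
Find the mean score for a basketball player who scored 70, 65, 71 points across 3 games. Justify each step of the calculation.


Average = sum / n
Sum = 206
Average = 206 / 3 = 68.6667

68.6667


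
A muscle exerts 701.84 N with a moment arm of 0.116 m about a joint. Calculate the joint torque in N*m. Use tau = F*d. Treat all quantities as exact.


tau = F * d
tau = 701.84 * 0.116
tau = 81.4134 N*m

81.4134 N*m


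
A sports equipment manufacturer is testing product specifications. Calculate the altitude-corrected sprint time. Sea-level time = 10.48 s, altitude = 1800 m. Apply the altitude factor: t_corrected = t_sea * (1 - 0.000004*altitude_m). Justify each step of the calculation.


Correction factor = 1 - 0.000004 * 1800 = 0.9928
t_corrected = t_sea * factor = 10.48 * 0.9928
t_corrected = 10.4045 s

10.4045 s


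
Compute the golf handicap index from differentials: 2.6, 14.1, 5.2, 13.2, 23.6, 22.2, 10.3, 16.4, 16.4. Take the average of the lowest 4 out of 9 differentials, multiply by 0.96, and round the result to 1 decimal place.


All differentials: 2.6, 14.1, 5.2, 13.2, 23.6, 22.2, 10.3, 16.4, 16.4
Sorted: 2.6, 5.2, 10.3, 13.2, 14.1, 16.4, 16.4, 22.2, 23.6
Best 4: 2.6, 5.2, 10.3, 13.2
Average of best = 31.3 / 4 = 7.825
Raw index = 7.825 * 0.96 = 7.512
Handicap index = round(7.512, 1) = 7.5

7.5


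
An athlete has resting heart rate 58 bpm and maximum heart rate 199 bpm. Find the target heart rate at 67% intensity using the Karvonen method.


Target = HRrest + pct*(HRmax - HRrest)
Heart rate reserve = HRmax - HRrest = 199 - 58 = 141 bpm
Fraction = 67% = 0.67
Target = 58 + 0.67 * 141
Target = 58 + 94.47 = 152.47 bpm

152.47 bpm


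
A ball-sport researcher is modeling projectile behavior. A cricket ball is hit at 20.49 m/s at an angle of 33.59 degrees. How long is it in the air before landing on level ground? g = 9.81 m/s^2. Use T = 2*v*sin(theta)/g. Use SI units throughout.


T = 2*v*sin(theta)/g
sin(theta) = sin(33.59 deg) = 0.5532
T = 2*20.49*0.5532 / 9.81
T = 22.672 / 9.81 = 2.3111 s

2.3111 s


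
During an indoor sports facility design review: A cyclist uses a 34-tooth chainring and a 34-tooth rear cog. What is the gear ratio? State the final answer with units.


GR = front_teeth / rear_teeth
GR = 34 / 34
GR = 1

1


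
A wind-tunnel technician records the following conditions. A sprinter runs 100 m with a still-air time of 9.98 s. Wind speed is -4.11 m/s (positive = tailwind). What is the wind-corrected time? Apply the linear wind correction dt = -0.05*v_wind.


dt = -0.05 * v_wind = -0.05 * -4.11 = 0.2055 s
t_corrected = t_still + dt = 9.98 + (0.2055)
t_corrected = 10.1855 s

10.1855 s


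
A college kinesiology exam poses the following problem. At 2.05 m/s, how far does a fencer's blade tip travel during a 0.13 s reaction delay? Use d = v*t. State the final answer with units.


d = v * t
d = 2.05 * 0.13
d = 0.2665 m

0.2665 m


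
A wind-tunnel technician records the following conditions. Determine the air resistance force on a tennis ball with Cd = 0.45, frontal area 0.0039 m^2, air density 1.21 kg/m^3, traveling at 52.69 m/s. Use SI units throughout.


Fd = 0.5 * Cd * rho * A * v^2
Fd = 0.5 * 0.45 * 1.21 * 0.0039 * 52.69^2
v^2 = 2776.2361
Fd = 0.5 * 0.45 * 1.21 * 0.0039 * 2776.2361 = 2.9477 N

2.9477 N


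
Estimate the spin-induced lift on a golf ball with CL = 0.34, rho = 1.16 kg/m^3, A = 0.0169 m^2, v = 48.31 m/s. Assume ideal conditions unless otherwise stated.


FM = 0.5 * CL * rho * A * v^2
FM = 0.5 * 0.34 * 1.16 * 0.0169 * 48.31^2
v^2 = 2333.8561
FM = 0.5 * 0.34 * 1.16 * 0.0169 * 2333.8561 = 7.778 N

7.778 N


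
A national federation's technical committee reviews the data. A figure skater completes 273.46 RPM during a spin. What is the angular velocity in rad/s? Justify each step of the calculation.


omega = RPM * 2 * pi / 60
omega = 273.46 * 2 * 3.14159 / 60
omega = 1718.1999 / 60 = 28.6367 rad/s

28.6367 rad/s


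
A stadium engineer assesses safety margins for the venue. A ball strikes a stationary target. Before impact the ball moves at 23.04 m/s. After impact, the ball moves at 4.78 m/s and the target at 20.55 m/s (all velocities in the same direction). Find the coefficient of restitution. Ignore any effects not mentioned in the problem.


e = (v2_after - v1_after) / (v1_before - v2_before)
Numerator = 20.55 - 4.78 = 15.77
Denominator = 23.04 - 0 = 23.04
e = 15.77 / 23.04 = 0.6845

0.6845


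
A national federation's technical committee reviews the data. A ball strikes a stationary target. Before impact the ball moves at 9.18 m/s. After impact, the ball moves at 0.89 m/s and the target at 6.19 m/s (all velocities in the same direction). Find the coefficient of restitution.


e = (v2_after - v1_after) / (v1_before - v2_before)
Numerator = 6.19 - 0.89 = 5.3
Denominator = 9.18 - 0 = 9.18
e = 5.3 / 9.18 = 0.5773

0.5773


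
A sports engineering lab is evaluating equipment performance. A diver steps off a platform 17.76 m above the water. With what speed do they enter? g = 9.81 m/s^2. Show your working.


v = sqrt(2 * g * h)
v = sqrt(2 * 9.81 * 17.76)
v = sqrt(348.4512) = 18.6668 m/s

18.6668 m/s


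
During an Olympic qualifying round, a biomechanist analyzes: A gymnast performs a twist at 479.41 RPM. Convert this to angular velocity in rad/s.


omega = RPM * 2 * pi / 60
omega = 479.41 * 2 * 3.14159 / 60
omega = 3012.2219 / 60 = 50.2037 rad/s

50.2037 rad/s


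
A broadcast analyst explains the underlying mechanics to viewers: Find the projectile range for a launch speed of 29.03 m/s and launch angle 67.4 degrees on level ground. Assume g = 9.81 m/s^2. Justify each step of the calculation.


R = v^2 * sin(2*theta) / g
Convert angle to radians: theta = 67.4 deg = 1.1764 rad
sin(2*theta) = sin(2.3527) = 0.7096
R = 29.03^2 * 0.7096 / 9.81
R = 842.7409 * 0.7096 / 9.81 = 60.9566 m

60.9566 m


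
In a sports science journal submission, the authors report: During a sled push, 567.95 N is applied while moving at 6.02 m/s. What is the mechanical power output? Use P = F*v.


P = F * v
P = 567.95 * 6.02
P = 3419.059 W

3419.059 W


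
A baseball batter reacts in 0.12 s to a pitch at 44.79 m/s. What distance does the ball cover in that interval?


d = v * t
d = 44.79 * 0.12
d = 5.3748 m

5.3748 m


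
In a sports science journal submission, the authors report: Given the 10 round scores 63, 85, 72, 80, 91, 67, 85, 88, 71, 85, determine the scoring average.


Average = sum / n
Sum = 787
Average = 787 / 10 = 78.7

78.7


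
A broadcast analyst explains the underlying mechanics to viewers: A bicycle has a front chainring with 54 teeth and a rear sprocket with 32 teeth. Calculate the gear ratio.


GR = front_teeth / rear_teeth
GR = 54 / 32
GR = 1.6875

1.6875


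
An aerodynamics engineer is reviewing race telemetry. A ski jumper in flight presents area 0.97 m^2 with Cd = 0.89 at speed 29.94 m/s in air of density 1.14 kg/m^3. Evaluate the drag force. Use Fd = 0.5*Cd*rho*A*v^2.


Fd = 0.5 * Cd * rho * A * v^2
Fd = 0.5 * 0.89 * 1.14 * 0.97 * 29.94^2
v^2 = 896.4036
Fd = 0.5 * 0.89 * 1.14 * 0.97 * 896.4036 = 441.1032 N

441.1032 N
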